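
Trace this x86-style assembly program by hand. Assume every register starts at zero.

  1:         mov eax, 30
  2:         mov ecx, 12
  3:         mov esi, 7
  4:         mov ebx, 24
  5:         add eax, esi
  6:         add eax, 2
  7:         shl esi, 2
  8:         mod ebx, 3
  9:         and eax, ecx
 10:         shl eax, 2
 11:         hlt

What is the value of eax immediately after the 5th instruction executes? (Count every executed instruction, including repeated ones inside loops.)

eax=30
ecx=12
esi=7
ebx=24
eax=30+7=37
After step 5: eax = 37.

37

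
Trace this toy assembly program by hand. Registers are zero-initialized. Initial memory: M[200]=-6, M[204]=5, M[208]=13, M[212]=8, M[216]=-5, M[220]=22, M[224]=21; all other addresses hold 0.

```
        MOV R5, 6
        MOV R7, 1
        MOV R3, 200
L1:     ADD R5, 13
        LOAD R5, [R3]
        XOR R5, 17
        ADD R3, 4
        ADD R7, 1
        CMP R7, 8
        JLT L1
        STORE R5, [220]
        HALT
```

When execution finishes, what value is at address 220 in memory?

after MOV R5, 6: R5=6
after MOV R7, 1: R7=1
after MOV R3, 200: R3=200
after ADD R5, 13: R5=6+13=19
after LOAD R5, [R3]: R5=M[200]=-6
after XOR R5, 17: R5=(-6)^17=-21
after ADD R3, 4: R3=200+4=204
after ADD R7, 1: R7=1+1=2
CMP R7, 8  (cmp 2,8)
JLT L1: taken
after ADD R5, 13: R5=(-21)+13=-8
after LOAD R5, [R3]: R5=M[204]=5
after XOR R5, 17: R5=5^17=20
after ADD R3, 4: R3=204+4=208
after ADD R7, 1: R7=2+1=3
CMP R7, 8  (cmp 3,8)
JLT L1: taken
after ADD R5, 13: R5=20+13=33
after LOAD R5, [R3]: R5=M[208]=13
after XOR R5, 17: R5=13^17=28
after ADD R3, 4: R3=208+4=212
after ADD R7, 1: R7=3+1=4
CMP R7, 8  (cmp 4,8)
JLT L1: taken
after ADD R5, 13: R5=28+13=41
after LOAD R5, [R3]: R5=M[212]=8
after XOR R5, 17: R5=8^17=25
after ADD R3, 4: R3=212+4=216
after ADD R7, 1: R7=4+1=5
CMP R7, 8  (cmp 5,8)
JLT L1: taken
after ADD R5, 13: R5=25+13=38
after LOAD R5, [R3]: R5=M[216]=-5
after XOR R5, 17: R5=(-5)^17=-22
after ADD R3, 4: R3=216+4=220
after ADD R7, 1: R7=5+1=6
CMP R7, 8  (cmp 6,8)
JLT L1: taken
after ADD R5, 13: R5=(-22)+13=-9
after LOAD R5, [R3]: R5=M[220]=22
after XOR R5, 17: R5=22^17=7
after ADD R3, 4: R3=220+4=224
after ADD R7, 1: R7=6+1=7
CMP R7, 8  (cmp 7,8)
JLT L1: taken
after ADD R5, 13: R5=7+13=20
after LOAD R5, [R3]: R5=M[224]=21
after XOR R5, 17: R5=21^17=4
after ADD R3, 4: R3=224+4=228
after ADD R7, 1: R7=7+1=8
CMP R7, 8  (cmp 8,8)
JLT L1: not taken
STORE R5, [220] → M[220]=4
halt.

4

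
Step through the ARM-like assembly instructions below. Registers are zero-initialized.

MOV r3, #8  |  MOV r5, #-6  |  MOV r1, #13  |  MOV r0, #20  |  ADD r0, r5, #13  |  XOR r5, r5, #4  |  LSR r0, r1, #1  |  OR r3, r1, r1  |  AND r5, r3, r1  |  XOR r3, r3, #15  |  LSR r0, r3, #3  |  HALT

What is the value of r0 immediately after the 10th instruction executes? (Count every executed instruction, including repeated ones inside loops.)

6

after MOV r3, #8: r3=8
after MOV r5, #-6: r5=-6
after MOV r1, #13: r1=13
after MOV r0, #20: r0=20
after ADD r0, r5, #13: r0=(-6)+13=7
after XOR r5, r5, #4: r5=(-6)^4=-2
after LSR r0, r1, #1: r0=13>>1=6
after OR r3, r1, r1: r3=13|13=13
after AND r5, r3, r1: r5=13&13=13
after XOR r3, r3, #15: r3=13^15=2
After step 10: r0 = 6.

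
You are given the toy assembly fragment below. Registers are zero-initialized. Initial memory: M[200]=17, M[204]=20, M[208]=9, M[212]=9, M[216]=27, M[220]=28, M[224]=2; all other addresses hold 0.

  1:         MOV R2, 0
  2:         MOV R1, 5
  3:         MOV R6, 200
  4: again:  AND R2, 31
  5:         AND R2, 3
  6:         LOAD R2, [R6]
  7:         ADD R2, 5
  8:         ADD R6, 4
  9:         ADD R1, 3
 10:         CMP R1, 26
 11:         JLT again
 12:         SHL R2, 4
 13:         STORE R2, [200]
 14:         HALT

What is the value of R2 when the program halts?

MOV R2, 0 → R2=0
MOV R1, 5 → R1=5
MOV R6, 200 → R6=200
AND R2, 31 → R2=0&31=0
AND R2, 3 → R2=0&3=0
LOAD R2, [R6] → R2=M[200]=17
ADD R2, 5 → R2=17+5=22
ADD R6, 4 → R6=200+4=204
ADD R1, 3 → R1=5+3=8
CMP R1, 26  (cmp 8,26)
JLT again: taken
AND R2, 31 → R2=22&31=22
AND R2, 3 → R2=22&3=2
LOAD R2, [R6] → R2=M[204]=20
ADD R2, 5 → R2=20+5=25
ADD R6, 4 → R6=204+4=208
ADD R1, 3 → R1=8+3=11
CMP R1, 26  (cmp 11,26)
JLT again: taken
AND R2, 31 → R2=25&31=25
AND R2, 3 → R2=25&3=1
LOAD R2, [R6] → R2=M[208]=9
ADD R2, 5 → R2=9+5=14
ADD R6, 4 → R6=208+4=212
ADD R1, 3 → R1=11+3=14
CMP R1, 26  (cmp 14,26)
JLT again: taken
AND R2, 31 → R2=14&31=14
AND R2, 3 → R2=14&3=2
LOAD R2, [R6] → R2=M[212]=9
ADD R2, 5 → R2=9+5=14
ADD R6, 4 → R6=212+4=216
ADD R1, 3 → R1=14+3=17
CMP R1, 26  (cmp 17,26)
JLT again: taken
AND R2, 31 → R2=14&31=14
AND R2, 3 → R2=14&3=2
LOAD R2, [R6] → R2=M[216]=27
ADD R2, 5 → R2=27+5=32
ADD R6, 4 → R6=216+4=220
ADD R1, 3 → R1=17+3=20
CMP R1, 26  (cmp 20,26)
JLT again: taken
AND R2, 31 → R2=32&31=0
AND R2, 3 → R2=0&3=0
LOAD R2, [R6] → R2=M[220]=28
ADD R2, 5 → R2=28+5=33
ADD R6, 4 → R6=220+4=224
ADD R1, 3 → R1=20+3=23
CMP R1, 26  (cmp 23,26)
JLT again: taken
AND R2, 31 → R2=33&31=1
AND R2, 3 → R2=1&3=1
LOAD R2, [R6] → R2=M[224]=2
ADD R2, 5 → R2=2+5=7
ADD R6, 4 → R6=224+4=228
ADD R1, 3 → R1=23+3=26
CMP R1, 26  (cmp 26,26)
JLT again: not taken
SHL R2, 4 → R2=7<<4=112
STORE R2, [200] → M[200]=112
halt.

112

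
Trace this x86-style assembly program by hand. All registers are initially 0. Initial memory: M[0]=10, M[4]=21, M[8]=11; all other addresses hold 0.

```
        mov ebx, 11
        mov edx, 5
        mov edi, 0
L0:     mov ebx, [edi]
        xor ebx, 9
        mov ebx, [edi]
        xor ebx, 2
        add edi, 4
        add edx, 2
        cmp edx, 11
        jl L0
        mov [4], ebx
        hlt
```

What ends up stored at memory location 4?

9

after mov ebx, 11: ebx=11
after mov edx, 5: edx=5
after mov edi, 0: edi=0
after mov ebx, [edi]: ebx=M[0]=10
after xor ebx, 9: ebx=10^9=3
after mov ebx, [edi]: ebx=M[0]=10
after xor ebx, 2: ebx=10^2=8
after add edi, 4: edi=0+4=4
after add edx, 2: edx=5+2=7
cmp edx, 11  (cmp 7,11)
jl L0: taken
after mov ebx, [edi]: ebx=M[4]=21
after xor ebx, 9: ebx=21^9=28
after mov ebx, [edi]: ebx=M[4]=21
after xor ebx, 2: ebx=21^2=23
after add edi, 4: edi=4+4=8
after add edx, 2: edx=7+2=9
cmp edx, 11  (cmp 9,11)
jl L0: taken
after mov ebx, [edi]: ebx=M[8]=11
after xor ebx, 9: ebx=11^9=2
after mov ebx, [edi]: ebx=M[8]=11
after xor ebx, 2: ebx=11^2=9
after add edi, 4: edi=8+4=12
after add edx, 2: edx=9+2=11
cmp edx, 11  (cmp 11,11)
jl L0: not taken
mov [4], ebx → M[4]=9
halt.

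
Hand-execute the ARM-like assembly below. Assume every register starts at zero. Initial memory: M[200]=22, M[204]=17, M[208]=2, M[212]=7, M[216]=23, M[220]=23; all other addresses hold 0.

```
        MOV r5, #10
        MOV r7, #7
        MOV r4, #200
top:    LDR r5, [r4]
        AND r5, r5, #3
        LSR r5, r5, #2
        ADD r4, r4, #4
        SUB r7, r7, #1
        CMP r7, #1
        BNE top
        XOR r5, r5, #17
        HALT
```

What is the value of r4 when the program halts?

r5=10
r7=7
r4=200
r5=M[200]=22
r5=22&3=2
r5=2>>2=0
r4=200+4=204
r7=7-1=6
CMP r7, #1  (cmp 6,1)
BNE top: taken
r5=M[204]=17
r5=17&3=1
r5=1>>2=0
r4=204+4=208
r7=6-1=5
CMP r7, #1  (cmp 5,1)
BNE top: taken
r5=M[208]=2
r5=2&3=2
r5=2>>2=0
r4=208+4=212
r7=5-1=4
CMP r7, #1  (cmp 4,1)
BNE top: taken
r5=M[212]=7
r5=7&3=3
r5=3>>2=0
r4=212+4=216
r7=4-1=3
CMP r7, #1  (cmp 3,1)
BNE top: taken
r5=M[216]=23
r5=23&3=3
r5=3>>2=0
r4=216+4=220
r7=3-1=2
CMP r7, #1  (cmp 2,1)
BNE top: taken
r5=M[220]=23
r5=23&3=3
r5=3>>2=0
r4=220+4=224
r7=2-1=1
CMP r7, #1  (cmp 1,1)
BNE top: not taken
r5=0^17=17
halt.

224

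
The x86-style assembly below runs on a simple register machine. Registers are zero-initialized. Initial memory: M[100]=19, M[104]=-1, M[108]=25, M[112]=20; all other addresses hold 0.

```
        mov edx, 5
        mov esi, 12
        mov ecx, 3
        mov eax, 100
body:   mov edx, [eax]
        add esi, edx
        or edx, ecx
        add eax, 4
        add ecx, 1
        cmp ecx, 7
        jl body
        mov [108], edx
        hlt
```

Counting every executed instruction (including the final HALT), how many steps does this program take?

34

after mov edx, 5: edx=5
after mov esi, 12: esi=12
after mov ecx, 3: ecx=3
after mov eax, 100: eax=100
after mov edx, [eax]: edx=M[100]=19
after add esi, edx: esi=12+19=31
after or edx, ecx: edx=19|3=19
after add eax, 4: eax=100+4=104
after add ecx, 1: ecx=3+1=4
cmp ecx, 7  (cmp 4,7)
jl body: taken
after mov edx, [eax]: edx=M[104]=-1
after add esi, edx: esi=31+(-1)=30
after or edx, ecx: edx=(-1)|4=-1
after add eax, 4: eax=104+4=108
after add ecx, 1: ecx=4+1=5
cmp ecx, 7  (cmp 5,7)
jl body: taken
after mov edx, [eax]: edx=M[108]=25
after add esi, edx: esi=30+25=55
after or edx, ecx: edx=25|5=29
after add eax, 4: eax=108+4=112
after add ecx, 1: ecx=5+1=6
cmp ecx, 7  (cmp 6,7)
jl body: taken
after mov edx, [eax]: edx=M[112]=20
after add esi, edx: esi=55+20=75
after or edx, ecx: edx=20|6=22
after add eax, 4: eax=112+4=116
after add ecx, 1: ecx=6+1=7
cmp ecx, 7  (cmp 7,7)
jl body: not taken
mov [108], edx → M[108]=22
halt.
Total executed instructions: 34.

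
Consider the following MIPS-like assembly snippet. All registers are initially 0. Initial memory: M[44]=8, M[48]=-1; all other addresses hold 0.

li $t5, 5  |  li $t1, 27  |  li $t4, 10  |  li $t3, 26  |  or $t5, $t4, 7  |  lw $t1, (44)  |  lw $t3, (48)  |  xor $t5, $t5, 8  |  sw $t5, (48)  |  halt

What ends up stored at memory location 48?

after li $t5, 5: $t5=5
after li $t1, 27: $t1=27
after li $t4, 10: $t4=10
after li $t3, 26: $t3=26
after or $t5, $t4, 7: $t5=10|7=15
after lw $t1, (44): $t1=M[44]=8
after lw $t3, (48): $t3=M[48]=-1
after xor $t5, $t5, 8: $t5=15^8=7
sw $t5, (48) → M[48]=7
halt.

7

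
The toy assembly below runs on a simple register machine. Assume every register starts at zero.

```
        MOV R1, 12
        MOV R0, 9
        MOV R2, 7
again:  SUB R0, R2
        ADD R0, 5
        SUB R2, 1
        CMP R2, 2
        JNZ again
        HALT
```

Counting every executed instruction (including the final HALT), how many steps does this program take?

after MOV R1, 12: R1=12
after MOV R0, 9: R0=9
after MOV R2, 7: R2=7
after SUB R0, R2: R0=9-7=2
after ADD R0, 5: R0=2+5=7
after SUB R2, 1: R2=7-1=6
CMP R2, 2  (cmp 6,2)
JNZ again: taken
after SUB R0, R2: R0=7-6=1
after ADD R0, 5: R0=1+5=6
after SUB R2, 1: R2=6-1=5
CMP R2, 2  (cmp 5,2)
JNZ again: taken
after SUB R0, R2: R0=6-5=1
after ADD R0, 5: R0=1+5=6
after SUB R2, 1: R2=5-1=4
CMP R2, 2  (cmp 4,2)
JNZ again: taken
after SUB R0, R2: R0=6-4=2
after ADD R0, 5: R0=2+5=7
after SUB R2, 1: R2=4-1=3
CMP R2, 2  (cmp 3,2)
JNZ again: taken
after SUB R0, R2: R0=7-3=4
after ADD R0, 5: R0=4+5=9
after SUB R2, 1: R2=3-1=2
CMP R2, 2  (cmp 2,2)
JNZ again: not taken
halt.
Total executed instructions: 29.

29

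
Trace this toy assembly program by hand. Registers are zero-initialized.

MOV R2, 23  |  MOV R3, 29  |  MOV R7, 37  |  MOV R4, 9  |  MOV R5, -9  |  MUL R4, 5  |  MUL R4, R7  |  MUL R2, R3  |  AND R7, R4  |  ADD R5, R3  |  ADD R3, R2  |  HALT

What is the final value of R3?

R2=23
R3=29
R7=37
R4=9
R5=-9
R4=9*5=45
R4=45*37=1665
R2=23*29=667
R7=37&1665=1
R5=(-9)+29=20
R3=29+667=696
halt.

696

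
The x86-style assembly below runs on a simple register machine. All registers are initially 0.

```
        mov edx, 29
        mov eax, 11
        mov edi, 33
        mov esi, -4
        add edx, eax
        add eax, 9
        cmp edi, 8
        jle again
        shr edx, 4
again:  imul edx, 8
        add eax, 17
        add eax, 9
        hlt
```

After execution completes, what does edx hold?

16

mov edx, 29 → edx=29
mov eax, 11 → eax=11
mov edi, 33 → edi=33
mov esi, -4 → esi=-4
add edx, eax → edx=29+11=40
add eax, 9 → eax=11+9=20
cmp edi, 8  (cmp 33,8)
jle again: not taken
shr edx, 4 → edx=40>>4=2
imul edx, 8 → edx=2*8=16
add eax, 17 → eax=20+17=37
add eax, 9 → eax=37+9=46
halt.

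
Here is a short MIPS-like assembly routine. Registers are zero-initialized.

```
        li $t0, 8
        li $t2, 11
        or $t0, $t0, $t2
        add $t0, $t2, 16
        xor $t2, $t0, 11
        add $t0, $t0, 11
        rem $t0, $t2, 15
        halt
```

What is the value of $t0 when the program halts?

1

li $t0, 8 → $t0=8
li $t2, 11 → $t2=11
or $t0, $t0, $t2 → $t0=8|11=11
add $t0, $t2, 16 → $t0=11+16=27
xor $t2, $t0, 11 → $t2=27^11=16
add $t0, $t0, 11 → $t0=27+11=38
rem $t0, $t2, 15 → $t0=16%15=1
halt.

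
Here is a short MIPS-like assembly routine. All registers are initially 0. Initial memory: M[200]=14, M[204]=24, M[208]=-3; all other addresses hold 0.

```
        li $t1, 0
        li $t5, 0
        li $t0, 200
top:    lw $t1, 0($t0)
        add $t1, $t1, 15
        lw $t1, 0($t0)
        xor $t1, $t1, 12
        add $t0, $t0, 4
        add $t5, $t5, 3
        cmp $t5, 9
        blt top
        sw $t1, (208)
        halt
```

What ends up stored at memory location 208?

-15

li $t1, 0 → $t1=0
li $t5, 0 → $t5=0
li $t0, 200 → $t0=200
lw $t1, 0($t0) → $t1=M[200]=14
add $t1, $t1, 15 → $t1=14+15=29
lw $t1, 0($t0) → $t1=M[200]=14
xor $t1, $t1, 12 → $t1=14^12=2
add $t0, $t0, 4 → $t0=200+4=204
add $t5, $t5, 3 → $t5=0+3=3
cmp $t5, 9  (cmp 3,9)
blt top: taken
lw $t1, 0($t0) → $t1=M[204]=24
add $t1, $t1, 15 → $t1=24+15=39
lw $t1, 0($t0) → $t1=M[204]=24
xor $t1, $t1, 12 → $t1=24^12=20
add $t0, $t0, 4 → $t0=204+4=208
add $t5, $t5, 3 → $t5=3+3=6
cmp $t5, 9  (cmp 6,9)
blt top: taken
lw $t1, 0($t0) → $t1=M[208]=-3
add $t1, $t1, 15 → $t1=(-3)+15=12
lw $t1, 0($t0) → $t1=M[208]=-3
xor $t1, $t1, 12 → $t1=(-3)^12=-15
add $t0, $t0, 4 → $t0=208+4=212
add $t5, $t5, 3 → $t5=6+3=9
cmp $t5, 9  (cmp 9,9)
blt top: not taken
sw $t1, (208) → M[208]=-15
halt.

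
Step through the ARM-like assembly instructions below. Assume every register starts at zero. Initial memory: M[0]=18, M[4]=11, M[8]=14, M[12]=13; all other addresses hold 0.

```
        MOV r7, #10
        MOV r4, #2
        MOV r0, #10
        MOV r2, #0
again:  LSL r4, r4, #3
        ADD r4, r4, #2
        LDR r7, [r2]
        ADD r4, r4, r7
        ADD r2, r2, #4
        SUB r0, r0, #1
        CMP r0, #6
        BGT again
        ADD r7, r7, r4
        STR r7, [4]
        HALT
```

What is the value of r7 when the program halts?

19420

r7=10
r4=2
r0=10
r2=0
r4=2<<3=16
r4=16+2=18
r7=M[0]=18
r4=18+18=36
r2=0+4=4
r0=10-1=9
CMP r0, #6  (cmp 9,6)
BGT again: taken
r4=36<<3=288
r4=288+2=290
r7=M[4]=11
r4=290+11=301
r2=4+4=8
r0=9-1=8
CMP r0, #6  (cmp 8,6)
BGT again: taken
r4=301<<3=2408
r4=2408+2=2410
r7=M[8]=14
r4=2410+14=2424
r2=8+4=12
r0=8-1=7
CMP r0, #6  (cmp 7,6)
BGT again: taken
r4=2424<<3=19392
r4=19392+2=19394
r7=M[12]=13
r4=19394+13=19407
r2=12+4=16
r0=7-1=6
CMP r0, #6  (cmp 6,6)
BGT again: not taken
r7=13+19407=19420
STR r7, [4] → M[4]=19420
halt.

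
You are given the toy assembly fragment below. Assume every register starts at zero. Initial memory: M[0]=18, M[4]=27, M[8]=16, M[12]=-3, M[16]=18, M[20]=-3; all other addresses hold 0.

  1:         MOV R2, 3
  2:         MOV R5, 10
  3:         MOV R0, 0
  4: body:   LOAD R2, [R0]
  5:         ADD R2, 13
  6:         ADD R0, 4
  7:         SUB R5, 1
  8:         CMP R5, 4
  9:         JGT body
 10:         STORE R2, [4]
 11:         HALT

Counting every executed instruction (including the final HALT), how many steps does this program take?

MOV R2, 3 → R2=3
MOV R5, 10 → R5=10
MOV R0, 0 → R0=0
LOAD R2, [R0] → R2=M[0]=18
ADD R2, 13 → R2=18+13=31
ADD R0, 4 → R0=0+4=4
SUB R5, 1 → R5=10-1=9
CMP R5, 4  (cmp 9,4)
JGT body: taken
LOAD R2, [R0] → R2=M[4]=27
ADD R2, 13 → R2=27+13=40
ADD R0, 4 → R0=4+4=8
SUB R5, 1 → R5=9-1=8
CMP R5, 4  (cmp 8,4)
JGT body: taken
LOAD R2, [R0] → R2=M[8]=16
ADD R2, 13 → R2=16+13=29
ADD R0, 4 → R0=8+4=12
SUB R5, 1 → R5=8-1=7
CMP R5, 4  (cmp 7,4)
JGT body: taken
LOAD R2, [R0] → R2=M[12]=-3
ADD R2, 13 → R2=(-3)+13=10
ADD R0, 4 → R0=12+4=16
SUB R5, 1 → R5=7-1=6
CMP R5, 4  (cmp 6,4)
JGT body: taken
LOAD R2, [R0] → R2=M[16]=18
ADD R2, 13 → R2=18+13=31
ADD R0, 4 → R0=16+4=20
SUB R5, 1 → R5=6-1=5
CMP R5, 4  (cmp 5,4)
JGT body: taken
LOAD R2, [R0] → R2=M[20]=-3
ADD R2, 13 → R2=(-3)+13=10
ADD R0, 4 → R0=20+4=24
SUB R5, 1 → R5=5-1=4
CMP R5, 4  (cmp 4,4)
JGT body: not taken
STORE R2, [4] → M[4]=10
halt.
Total executed instructions: 41.

41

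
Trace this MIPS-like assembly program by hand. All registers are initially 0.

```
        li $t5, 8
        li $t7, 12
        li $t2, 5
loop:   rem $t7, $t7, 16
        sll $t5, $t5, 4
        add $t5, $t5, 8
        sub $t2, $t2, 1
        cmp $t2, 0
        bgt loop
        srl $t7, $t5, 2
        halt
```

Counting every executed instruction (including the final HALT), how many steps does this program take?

35

$t5=8
$t7=12
$t2=5
$t7=12%16=12
$t5=8<<4=128
$t5=128+8=136
$t2=5-1=4
cmp $t2, 0  (cmp 4,0)
bgt loop: taken
$t7=12%16=12
$t5=136<<4=2176
$t5=2176+8=2184
$t2=4-1=3
cmp $t2, 0  (cmp 3,0)
bgt loop: taken
$t7=12%16=12
$t5=2184<<4=34944
$t5=34944+8=34952
$t2=3-1=2
cmp $t2, 0  (cmp 2,0)
bgt loop: taken
$t7=12%16=12
$t5=34952<<4=559232
$t5=559232+8=559240
$t2=2-1=1
cmp $t2, 0  (cmp 1,0)
bgt loop: taken
$t7=12%16=12
$t5=559240<<4=8947840
$t5=8947840+8=8947848
$t2=1-1=0
cmp $t2, 0  (cmp 0,0)
bgt loop: not taken
$t7=8947848>>2=2236962
halt.
Total executed instructions: 35.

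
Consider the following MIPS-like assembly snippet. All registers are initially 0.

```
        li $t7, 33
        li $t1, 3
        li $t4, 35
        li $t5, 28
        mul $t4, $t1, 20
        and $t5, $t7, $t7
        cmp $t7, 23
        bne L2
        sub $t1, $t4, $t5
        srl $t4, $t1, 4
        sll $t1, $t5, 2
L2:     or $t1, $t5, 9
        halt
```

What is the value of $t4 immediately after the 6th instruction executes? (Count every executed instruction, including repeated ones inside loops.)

after li $t7, 33: $t7=33
after li $t1, 3: $t1=3
after li $t4, 35: $t4=35
after li $t5, 28: $t5=28
after mul $t4, $t1, 20: $t4=3*20=60
after and $t5, $t7, $t7: $t5=33&33=33
After step 6: $t4 = 60.

60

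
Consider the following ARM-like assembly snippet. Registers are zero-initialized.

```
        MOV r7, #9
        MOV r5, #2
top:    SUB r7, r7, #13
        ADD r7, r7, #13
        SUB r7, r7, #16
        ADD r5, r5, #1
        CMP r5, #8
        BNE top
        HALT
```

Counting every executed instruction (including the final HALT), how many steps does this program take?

MOV r7, #9 → r7=9
MOV r5, #2 → r5=2
SUB r7, r7, #13 → r7=9-13=-4
ADD r7, r7, #13 → r7=(-4)+13=9
SUB r7, r7, #16 → r7=9-16=-7
ADD r5, r5, #1 → r5=2+1=3
CMP r5, #8  (cmp 3,8)
BNE top: taken
SUB r7, r7, #13 → r7=(-7)-13=-20
ADD r7, r7, #13 → r7=(-20)+13=-7
SUB r7, r7, #16 → r7=(-7)-16=-23
ADD r5, r5, #1 → r5=3+1=4
CMP r5, #8  (cmp 4,8)
BNE top: taken
SUB r7, r7, #13 → r7=(-23)-13=-36
ADD r7, r7, #13 → r7=(-36)+13=-23
SUB r7, r7, #16 → r7=(-23)-16=-39
ADD r5, r5, #1 → r5=4+1=5
CMP r5, #8  (cmp 5,8)
BNE top: taken
SUB r7, r7, #13 → r7=(-39)-13=-52
ADD r7, r7, #13 → r7=(-52)+13=-39
SUB r7, r7, #16 → r7=(-39)-16=-55
ADD r5, r5, #1 → r5=5+1=6
CMP r5, #8  (cmp 6,8)
BNE top: taken
SUB r7, r7, #13 → r7=(-55)-13=-68
ADD r7, r7, #13 → r7=(-68)+13=-55
SUB r7, r7, #16 → r7=(-55)-16=-71
ADD r5, r5, #1 → r5=6+1=7
CMP r5, #8  (cmp 7,8)
BNE top: taken
SUB r7, r7, #13 → r7=(-71)-13=-84
ADD r7, r7, #13 → r7=(-84)+13=-71
SUB r7, r7, #16 → r7=(-71)-16=-87
ADD r5, r5, #1 → r5=7+1=8
CMP r5, #8  (cmp 8,8)
BNE top: not taken
halt.
Total executed instructions: 39.

39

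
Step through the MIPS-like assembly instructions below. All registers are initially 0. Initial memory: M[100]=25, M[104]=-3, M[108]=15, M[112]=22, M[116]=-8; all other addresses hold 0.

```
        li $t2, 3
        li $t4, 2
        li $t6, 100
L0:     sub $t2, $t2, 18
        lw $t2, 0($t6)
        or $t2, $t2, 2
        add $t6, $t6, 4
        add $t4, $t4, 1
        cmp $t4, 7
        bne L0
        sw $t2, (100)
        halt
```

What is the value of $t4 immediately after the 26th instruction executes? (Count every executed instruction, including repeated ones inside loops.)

$t2=3
$t4=2
$t6=100
$t2=3-18=-15
$t2=M[100]=25
$t2=25|2=27
$t6=100+4=104
$t4=2+1=3
cmp $t4, 7  (cmp 3,7)
bne L0: taken
$t2=27-18=9
$t2=M[104]=-3
$t2=(-3)|2=-1
$t6=104+4=108
$t4=3+1=4
cmp $t4, 7  (cmp 4,7)
bne L0: taken
$t2=(-1)-18=-19
$t2=M[108]=15
$t2=15|2=15
$t6=108+4=112
$t4=4+1=5
cmp $t4, 7  (cmp 5,7)
bne L0: taken
$t2=15-18=-3
$t2=M[112]=22
After step 26: $t4 = 5.

5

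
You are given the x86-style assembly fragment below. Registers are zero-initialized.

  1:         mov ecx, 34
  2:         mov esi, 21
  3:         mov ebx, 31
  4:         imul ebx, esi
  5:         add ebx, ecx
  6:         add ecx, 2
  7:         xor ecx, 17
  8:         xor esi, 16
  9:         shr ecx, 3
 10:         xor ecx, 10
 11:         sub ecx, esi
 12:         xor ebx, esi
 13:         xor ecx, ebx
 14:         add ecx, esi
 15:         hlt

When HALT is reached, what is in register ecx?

mov ecx, 34 → ecx=34
mov esi, 21 → esi=21
mov ebx, 31 → ebx=31
imul ebx, esi → ebx=31*21=651
add ebx, ecx → ebx=651+34=685
add ecx, 2 → ecx=34+2=36
xor ecx, 17 → ecx=36^17=53
xor esi, 16 → esi=21^16=5
shr ecx, 3 → ecx=53>>3=6
xor ecx, 10 → ecx=6^10=12
sub ecx, esi → ecx=12-5=7
xor ebx, esi → ebx=685^5=680
xor ecx, ebx → ecx=7^680=687
add ecx, esi → ecx=687+5=692
halt.

692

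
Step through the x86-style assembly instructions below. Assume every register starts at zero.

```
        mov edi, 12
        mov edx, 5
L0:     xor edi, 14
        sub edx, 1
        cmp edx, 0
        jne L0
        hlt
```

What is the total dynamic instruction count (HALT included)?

edi=12
edx=5
edi=12^14=2
edx=5-1=4
cmp edx, 0  (cmp 4,0)
jne L0: taken
edi=2^14=12
edx=4-1=3
cmp edx, 0  (cmp 3,0)
jne L0: taken
edi=12^14=2
edx=3-1=2
cmp edx, 0  (cmp 2,0)
jne L0: taken
edi=2^14=12
edx=2-1=1
cmp edx, 0  (cmp 1,0)
jne L0: taken
edi=12^14=2
edx=1-1=0
cmp edx, 0  (cmp 0,0)
jne L0: not taken
halt.
Total executed instructions: 23.

23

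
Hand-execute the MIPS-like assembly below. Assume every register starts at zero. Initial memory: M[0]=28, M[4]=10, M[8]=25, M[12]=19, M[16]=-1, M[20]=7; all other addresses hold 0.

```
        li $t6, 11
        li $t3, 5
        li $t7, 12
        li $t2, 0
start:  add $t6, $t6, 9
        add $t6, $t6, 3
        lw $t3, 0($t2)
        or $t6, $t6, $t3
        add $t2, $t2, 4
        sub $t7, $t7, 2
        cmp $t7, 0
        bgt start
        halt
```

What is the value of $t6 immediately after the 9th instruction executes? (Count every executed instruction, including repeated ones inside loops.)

31

li $t6, 11 → $t6=11
li $t3, 5 → $t3=5
li $t7, 12 → $t7=12
li $t2, 0 → $t2=0
add $t6, $t6, 9 → $t6=11+9=20
add $t6, $t6, 3 → $t6=20+3=23
lw $t3, 0($t2) → $t3=M[0]=28
or $t6, $t6, $t3 → $t6=23|28=31
add $t2, $t2, 4 → $t2=0+4=4
After step 9: $t6 = 31.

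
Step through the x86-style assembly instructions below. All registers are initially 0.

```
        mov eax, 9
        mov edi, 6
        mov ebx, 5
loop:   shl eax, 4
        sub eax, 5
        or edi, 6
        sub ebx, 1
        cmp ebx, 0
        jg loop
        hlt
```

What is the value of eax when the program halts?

eax=9
edi=6
ebx=5
eax=9<<4=144
eax=144-5=139
edi=6|6=6
ebx=5-1=4
cmp ebx, 0  (cmp 4,0)
jg loop: taken
eax=139<<4=2224
eax=2224-5=2219
edi=6|6=6
ebx=4-1=3
cmp ebx, 0  (cmp 3,0)
jg loop: taken
eax=2219<<4=35504
eax=35504-5=35499
edi=6|6=6
ebx=3-1=2
cmp ebx, 0  (cmp 2,0)
jg loop: taken
eax=35499<<4=567984
eax=567984-5=567979
edi=6|6=6
ebx=2-1=1
cmp ebx, 0  (cmp 1,0)
jg loop: taken
eax=567979<<4=9087664
eax=9087664-5=9087659
edi=6|6=6
ebx=1-1=0
cmp ebx, 0  (cmp 0,0)
jg loop: not taken
halt.

9087659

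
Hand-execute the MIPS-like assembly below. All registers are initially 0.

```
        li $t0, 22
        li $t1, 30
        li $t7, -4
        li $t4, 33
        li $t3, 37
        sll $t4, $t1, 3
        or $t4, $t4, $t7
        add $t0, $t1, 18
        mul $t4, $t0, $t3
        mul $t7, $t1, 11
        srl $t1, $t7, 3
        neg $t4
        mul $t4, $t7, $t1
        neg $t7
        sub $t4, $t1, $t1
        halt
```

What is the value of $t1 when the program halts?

41

li $t0, 22 → $t0=22
li $t1, 30 → $t1=30
li $t7, -4 → $t7=-4
li $t4, 33 → $t4=33
li $t3, 37 → $t3=37
sll $t4, $t1, 3 → $t4=30<<3=240
or $t4, $t4, $t7 → $t4=240|(-4)=-4
add $t0, $t1, 18 → $t0=30+18=48
mul $t4, $t0, $t3 → $t4=48*37=1776
mul $t7, $t1, 11 → $t7=30*11=330
srl $t1, $t7, 3 → $t1=330>>3=41
neg $t4 → $t4=-(1776)=-1776
mul $t4, $t7, $t1 → $t4=330*41=13530
neg $t7 → $t7=-(330)=-330
sub $t4, $t1, $t1 → $t4=41-41=0
halt.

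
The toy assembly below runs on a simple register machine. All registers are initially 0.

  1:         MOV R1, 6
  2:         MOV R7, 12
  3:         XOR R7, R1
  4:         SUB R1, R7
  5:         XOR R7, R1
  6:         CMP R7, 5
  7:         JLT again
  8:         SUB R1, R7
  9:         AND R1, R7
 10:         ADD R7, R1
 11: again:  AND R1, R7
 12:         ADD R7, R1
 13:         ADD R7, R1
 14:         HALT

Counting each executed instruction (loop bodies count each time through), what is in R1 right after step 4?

after MOV R1, 6: R1=6
after MOV R7, 12: R7=12
after XOR R7, R1: R7=12^6=10
after SUB R1, R7: R1=6-10=-4
After step 4: R1 = -4.

-4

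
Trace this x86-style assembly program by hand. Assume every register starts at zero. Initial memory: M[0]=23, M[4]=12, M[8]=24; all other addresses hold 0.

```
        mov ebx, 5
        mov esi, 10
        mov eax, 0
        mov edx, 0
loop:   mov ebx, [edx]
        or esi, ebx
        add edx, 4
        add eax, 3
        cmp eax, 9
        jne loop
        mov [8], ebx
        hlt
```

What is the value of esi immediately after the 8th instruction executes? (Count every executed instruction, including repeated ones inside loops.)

31

mov ebx, 5 → ebx=5
mov esi, 10 → esi=10
mov eax, 0 → eax=0
mov edx, 0 → edx=0
mov ebx, [edx] → ebx=M[0]=23
or esi, ebx → esi=10|23=31
add edx, 4 → edx=0+4=4
add eax, 3 → eax=0+3=3
After step 8: esi = 31.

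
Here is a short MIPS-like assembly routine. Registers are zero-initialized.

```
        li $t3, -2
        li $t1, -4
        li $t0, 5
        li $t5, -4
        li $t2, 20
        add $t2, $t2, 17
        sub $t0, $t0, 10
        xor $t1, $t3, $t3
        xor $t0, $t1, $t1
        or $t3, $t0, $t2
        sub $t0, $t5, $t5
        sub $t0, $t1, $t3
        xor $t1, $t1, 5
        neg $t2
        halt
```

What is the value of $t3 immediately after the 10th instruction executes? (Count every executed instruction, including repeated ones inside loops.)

37

after li $t3, -2: $t3=-2
after li $t1, -4: $t1=-4
after li $t0, 5: $t0=5
after li $t5, -4: $t5=-4
after li $t2, 20: $t2=20
after add $t2, $t2, 17: $t2=20+17=37
after sub $t0, $t0, 10: $t0=5-10=-5
after xor $t1, $t3, $t3: $t1=(-2)^(-2)=0
after xor $t0, $t1, $t1: $t0=0^0=0
after or $t3, $t0, $t2: $t3=0|37=37
After step 10: $t3 = 37.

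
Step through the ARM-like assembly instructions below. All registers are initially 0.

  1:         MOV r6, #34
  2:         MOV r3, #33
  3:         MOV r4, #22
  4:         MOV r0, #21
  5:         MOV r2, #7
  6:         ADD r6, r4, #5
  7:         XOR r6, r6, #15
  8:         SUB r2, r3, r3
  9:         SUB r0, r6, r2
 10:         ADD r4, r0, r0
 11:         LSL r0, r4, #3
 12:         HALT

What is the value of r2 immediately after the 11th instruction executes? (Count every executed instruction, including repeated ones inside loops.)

after MOV r6, #34: r6=34
after MOV r3, #33: r3=33
after MOV r4, #22: r4=22
after MOV r0, #21: r0=21
after MOV r2, #7: r2=7
after ADD r6, r4, #5: r6=22+5=27
after XOR r6, r6, #15: r6=27^15=20
after SUB r2, r3, r3: r2=33-33=0
after SUB r0, r6, r2: r0=20-0=20
after ADD r4, r0, r0: r4=20+20=40
after LSL r0, r4, #3: r0=40<<3=320
After step 11: r2 = 0.

0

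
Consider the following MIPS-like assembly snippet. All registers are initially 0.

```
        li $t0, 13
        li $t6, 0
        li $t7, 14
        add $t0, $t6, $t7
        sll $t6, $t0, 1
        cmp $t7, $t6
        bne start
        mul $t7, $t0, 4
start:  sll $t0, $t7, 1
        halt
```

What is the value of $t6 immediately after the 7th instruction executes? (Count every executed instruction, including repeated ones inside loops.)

after li $t0, 13: $t0=13
after li $t6, 0: $t6=0
after li $t7, 14: $t7=14
after add $t0, $t6, $t7: $t0=0+14=14
after sll $t6, $t0, 1: $t6=14<<1=28
cmp $t7, $t6  (cmp 14,28)
bne start: taken
After step 7: $t6 = 28.

28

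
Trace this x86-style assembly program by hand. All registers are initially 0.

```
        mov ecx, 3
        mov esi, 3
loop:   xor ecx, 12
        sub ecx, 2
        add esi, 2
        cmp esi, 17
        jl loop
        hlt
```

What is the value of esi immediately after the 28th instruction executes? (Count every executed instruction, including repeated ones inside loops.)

13

mov ecx, 3 → ecx=3
mov esi, 3 → esi=3
xor ecx, 12 → ecx=3^12=15
sub ecx, 2 → ecx=15-2=13
add esi, 2 → esi=3+2=5
cmp esi, 17  (cmp 5,17)
jl loop: taken
xor ecx, 12 → ecx=13^12=1
sub ecx, 2 → ecx=1-2=-1
add esi, 2 → esi=5+2=7
cmp esi, 17  (cmp 7,17)
jl loop: taken
xor ecx, 12 → ecx=(-1)^12=-13
sub ecx, 2 → ecx=(-13)-2=-15
add esi, 2 → esi=7+2=9
cmp esi, 17  (cmp 9,17)
jl loop: taken
xor ecx, 12 → ecx=(-15)^12=-3
sub ecx, 2 → ecx=(-3)-2=-5
add esi, 2 → esi=9+2=11
cmp esi, 17  (cmp 11,17)
jl loop: taken
xor ecx, 12 → ecx=(-5)^12=-9
sub ecx, 2 → ecx=(-9)-2=-11
add esi, 2 → esi=11+2=13
cmp esi, 17  (cmp 13,17)
jl loop: taken
xor ecx, 12 → ecx=(-11)^12=-7
After step 28: esi = 13.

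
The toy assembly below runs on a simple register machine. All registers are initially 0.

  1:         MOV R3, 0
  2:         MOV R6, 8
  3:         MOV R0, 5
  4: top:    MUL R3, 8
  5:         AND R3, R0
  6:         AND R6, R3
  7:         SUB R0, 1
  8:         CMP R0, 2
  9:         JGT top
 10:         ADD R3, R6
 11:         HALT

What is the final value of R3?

after MOV R3, 0: R3=0
after MOV R6, 8: R6=8
after MOV R0, 5: R0=5
after MUL R3, 8: R3=0*8=0
after AND R3, R0: R3=0&5=0
after AND R6, R3: R6=8&0=0
after SUB R0, 1: R0=5-1=4
CMP R0, 2  (cmp 4,2)
JGT top: taken
after MUL R3, 8: R3=0*8=0
after AND R3, R0: R3=0&4=0
after AND R6, R3: R6=0&0=0
after SUB R0, 1: R0=4-1=3
CMP R0, 2  (cmp 3,2)
JGT top: taken
after MUL R3, 8: R3=0*8=0
after AND R3, R0: R3=0&3=0
after AND R6, R3: R6=0&0=0
after SUB R0, 1: R0=3-1=2
CMP R0, 2  (cmp 2,2)
JGT top: not taken
after ADD R3, R6: R3=0+0=0
halt.

0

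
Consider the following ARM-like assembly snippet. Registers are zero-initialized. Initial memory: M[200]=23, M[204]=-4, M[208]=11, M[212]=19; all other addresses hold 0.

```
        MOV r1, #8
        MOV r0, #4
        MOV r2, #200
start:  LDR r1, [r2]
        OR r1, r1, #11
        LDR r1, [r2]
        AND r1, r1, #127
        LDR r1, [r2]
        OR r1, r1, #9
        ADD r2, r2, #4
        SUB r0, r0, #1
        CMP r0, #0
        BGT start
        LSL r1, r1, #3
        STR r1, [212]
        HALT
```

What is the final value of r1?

r1=8
r0=4
r2=200
r1=M[200]=23
r1=23|11=31
r1=M[200]=23
r1=23&127=23
r1=M[200]=23
r1=23|9=31
r2=200+4=204
r0=4-1=3
CMP r0, #0  (cmp 3,0)
BGT start: taken
r1=M[204]=-4
r1=(-4)|11=-1
r1=M[204]=-4
r1=(-4)&127=124
r1=M[204]=-4
r1=(-4)|9=-3
r2=204+4=208
r0=3-1=2
CMP r0, #0  (cmp 2,0)
BGT start: taken
r1=M[208]=11
r1=11|11=11
r1=M[208]=11
r1=11&127=11
r1=M[208]=11
r1=11|9=11
r2=208+4=212
r0=2-1=1
CMP r0, #0  (cmp 1,0)
BGT start: taken
r1=M[212]=19
r1=19|11=27
r1=M[212]=19
r1=19&127=19
r1=M[212]=19
r1=19|9=27
r2=212+4=216
r0=1-1=0
CMP r0, #0  (cmp 0,0)
BGT start: not taken
r1=27<<3=216
STR r1, [212] → M[212]=216
halt.

216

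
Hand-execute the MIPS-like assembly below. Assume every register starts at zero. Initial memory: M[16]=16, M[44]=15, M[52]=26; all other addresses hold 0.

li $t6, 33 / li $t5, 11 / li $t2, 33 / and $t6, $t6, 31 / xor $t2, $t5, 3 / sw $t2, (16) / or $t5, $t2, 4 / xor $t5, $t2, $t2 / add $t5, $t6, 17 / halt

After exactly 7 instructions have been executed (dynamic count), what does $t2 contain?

after li $t6, 33: $t6=33
after li $t5, 11: $t5=11
after li $t2, 33: $t2=33
after and $t6, $t6, 31: $t6=33&31=1
after xor $t2, $t5, 3: $t2=11^3=8
sw $t2, (16) → M[16]=8
after or $t5, $t2, 4: $t5=8|4=12
After step 7: $t2 = 8.

8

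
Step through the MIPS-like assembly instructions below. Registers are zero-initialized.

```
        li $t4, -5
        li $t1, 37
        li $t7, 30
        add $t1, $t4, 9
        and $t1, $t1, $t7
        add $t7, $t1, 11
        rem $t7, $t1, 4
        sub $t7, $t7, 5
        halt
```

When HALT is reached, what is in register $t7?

-5

after li $t4, -5: $t4=-5
after li $t1, 37: $t1=37
after li $t7, 30: $t7=30
after add $t1, $t4, 9: $t1=(-5)+9=4
after and $t1, $t1, $t7: $t1=4&30=4
after add $t7, $t1, 11: $t7=4+11=15
after rem $t7, $t1, 4: $t7=4%4=0
after sub $t7, $t7, 5: $t7=0-5=-5
halt.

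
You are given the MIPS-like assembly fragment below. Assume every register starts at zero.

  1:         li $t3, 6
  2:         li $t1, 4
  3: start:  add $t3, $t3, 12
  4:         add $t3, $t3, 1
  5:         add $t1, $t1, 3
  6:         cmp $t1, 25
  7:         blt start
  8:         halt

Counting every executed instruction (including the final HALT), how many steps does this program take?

38

$t3=6
$t1=4
$t3=6+12=18
$t3=18+1=19
$t1=4+3=7
cmp $t1, 25  (cmp 7,25)
blt start: taken
$t3=19+12=31
$t3=31+1=32
$t1=7+3=10
cmp $t1, 25  (cmp 10,25)
blt start: taken
$t3=32+12=44
$t3=44+1=45
$t1=10+3=13
cmp $t1, 25  (cmp 13,25)
blt start: taken
$t3=45+12=57
$t3=57+1=58
$t1=13+3=16
cmp $t1, 25  (cmp 16,25)
blt start: taken
$t3=58+12=70
$t3=70+1=71
$t1=16+3=19
cmp $t1, 25  (cmp 19,25)
blt start: taken
$t3=71+12=83
$t3=83+1=84
$t1=19+3=22
cmp $t1, 25  (cmp 22,25)
blt start: taken
$t3=84+12=96
$t3=96+1=97
$t1=22+3=25
cmp $t1, 25  (cmp 25,25)
blt start: not taken
halt.
Total executed instructions: 38.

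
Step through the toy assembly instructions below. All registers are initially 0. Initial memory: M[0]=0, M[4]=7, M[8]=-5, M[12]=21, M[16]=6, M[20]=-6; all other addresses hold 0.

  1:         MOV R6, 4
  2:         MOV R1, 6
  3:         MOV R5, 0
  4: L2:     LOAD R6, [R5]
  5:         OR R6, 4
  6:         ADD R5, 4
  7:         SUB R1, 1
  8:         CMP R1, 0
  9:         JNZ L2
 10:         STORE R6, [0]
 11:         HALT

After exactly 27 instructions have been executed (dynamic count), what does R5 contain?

R6=4
R1=6
R5=0
R6=M[0]=0
R6=0|4=4
R5=0+4=4
R1=6-1=5
CMP R1, 0  (cmp 5,0)
JNZ L2: taken
R6=M[4]=7
R6=7|4=7
R5=4+4=8
R1=5-1=4
CMP R1, 0  (cmp 4,0)
JNZ L2: taken
R6=M[8]=-5
R6=(-5)|4=-1
R5=8+4=12
R1=4-1=3
CMP R1, 0  (cmp 3,0)
JNZ L2: taken
R6=M[12]=21
R6=21|4=21
R5=12+4=16
R1=3-1=2
CMP R1, 0  (cmp 2,0)
JNZ L2: taken
After step 27: R5 = 16.

16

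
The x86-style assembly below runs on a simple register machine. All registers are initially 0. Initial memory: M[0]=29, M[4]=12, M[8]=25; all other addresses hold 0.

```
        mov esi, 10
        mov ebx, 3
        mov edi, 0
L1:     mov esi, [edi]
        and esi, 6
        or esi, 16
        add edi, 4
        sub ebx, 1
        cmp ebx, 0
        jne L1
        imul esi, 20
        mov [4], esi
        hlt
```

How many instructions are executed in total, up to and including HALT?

27

after mov esi, 10: esi=10
after mov ebx, 3: ebx=3
after mov edi, 0: edi=0
after mov esi, [edi]: esi=M[0]=29
after and esi, 6: esi=29&6=4
after or esi, 16: esi=4|16=20
after add edi, 4: edi=0+4=4
after sub ebx, 1: ebx=3-1=2
cmp ebx, 0  (cmp 2,0)
jne L1: taken
after mov esi, [edi]: esi=M[4]=12
after and esi, 6: esi=12&6=4
after or esi, 16: esi=4|16=20
after add edi, 4: edi=4+4=8
after sub ebx, 1: ebx=2-1=1
cmp ebx, 0  (cmp 1,0)
jne L1: taken
after mov esi, [edi]: esi=M[8]=25
after and esi, 6: esi=25&6=0
after or esi, 16: esi=0|16=16
after add edi, 4: edi=8+4=12
after sub ebx, 1: ebx=1-1=0
cmp ebx, 0  (cmp 0,0)
jne L1: not taken
after imul esi, 20: esi=16*20=320
mov [4], esi → M[4]=320
halt.
Total executed instructions: 27.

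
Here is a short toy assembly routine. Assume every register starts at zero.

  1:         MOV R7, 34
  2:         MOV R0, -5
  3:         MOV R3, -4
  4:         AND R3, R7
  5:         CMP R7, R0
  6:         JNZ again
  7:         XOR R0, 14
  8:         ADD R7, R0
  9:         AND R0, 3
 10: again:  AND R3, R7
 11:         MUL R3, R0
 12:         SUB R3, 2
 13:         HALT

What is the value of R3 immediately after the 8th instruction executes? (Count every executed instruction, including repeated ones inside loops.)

-160

R7=34
R0=-5
R3=-4
R3=(-4)&34=32
CMP R7, R0  (cmp 34,-5)
JNZ again: taken
R3=32&34=32
R3=32*(-5)=-160
After step 8: R3 = -160.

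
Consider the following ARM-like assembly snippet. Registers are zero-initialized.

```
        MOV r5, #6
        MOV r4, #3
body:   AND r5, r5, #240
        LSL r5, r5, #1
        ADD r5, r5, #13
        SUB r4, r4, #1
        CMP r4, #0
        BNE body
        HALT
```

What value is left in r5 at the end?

13

r5=6
r4=3
r5=6&240=0
r5=0<<1=0
r5=0+13=13
r4=3-1=2
CMP r4, #0  (cmp 2,0)
BNE body: taken
r5=13&240=0
r5=0<<1=0
r5=0+13=13
r4=2-1=1
CMP r4, #0  (cmp 1,0)
BNE body: taken
r5=13&240=0
r5=0<<1=0
r5=0+13=13
r4=1-1=0
CMP r4, #0  (cmp 0,0)
BNE body: not taken
halt.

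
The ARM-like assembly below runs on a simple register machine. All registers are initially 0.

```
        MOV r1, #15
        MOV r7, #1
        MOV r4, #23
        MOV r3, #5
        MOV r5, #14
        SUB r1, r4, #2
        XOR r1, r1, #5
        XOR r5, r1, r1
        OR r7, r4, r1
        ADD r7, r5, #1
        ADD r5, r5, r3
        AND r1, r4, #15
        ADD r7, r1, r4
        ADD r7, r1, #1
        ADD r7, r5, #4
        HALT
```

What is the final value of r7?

9

after MOV r1, #15: r1=15
after MOV r7, #1: r7=1
after MOV r4, #23: r4=23
after MOV r3, #5: r3=5
after MOV r5, #14: r5=14
after SUB r1, r4, #2: r1=23-2=21
after XOR r1, r1, #5: r1=21^5=16
after XOR r5, r1, r1: r5=16^16=0
after OR r7, r4, r1: r7=23|16=23
after ADD r7, r5, #1: r7=0+1=1
after ADD r5, r5, r3: r5=0+5=5
after AND r1, r4, #15: r1=23&15=7
after ADD r7, r1, r4: r7=7+23=30
after ADD r7, r1, #1: r7=7+1=8
after ADD r7, r5, #4: r7=5+4=9
halt.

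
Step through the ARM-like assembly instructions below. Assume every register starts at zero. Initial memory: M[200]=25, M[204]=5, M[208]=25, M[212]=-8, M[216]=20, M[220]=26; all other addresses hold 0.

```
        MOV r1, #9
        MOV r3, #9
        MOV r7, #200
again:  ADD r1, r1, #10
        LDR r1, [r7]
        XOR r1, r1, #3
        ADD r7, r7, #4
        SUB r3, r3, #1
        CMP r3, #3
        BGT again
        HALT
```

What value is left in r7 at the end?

after MOV r1, #9: r1=9
after MOV r3, #9: r3=9
after MOV r7, #200: r7=200
after ADD r1, r1, #10: r1=9+10=19
after LDR r1, [r7]: r1=M[200]=25
after XOR r1, r1, #3: r1=25^3=26
after ADD r7, r7, #4: r7=200+4=204
after SUB r3, r3, #1: r3=9-1=8
CMP r3, #3  (cmp 8,3)
BGT again: taken
after ADD r1, r1, #10: r1=26+10=36
after LDR r1, [r7]: r1=M[204]=5
after XOR r1, r1, #3: r1=5^3=6
after ADD r7, r7, #4: r7=204+4=208
after SUB r3, r3, #1: r3=8-1=7
CMP r3, #3  (cmp 7,3)
BGT again: taken
after ADD r1, r1, #10: r1=6+10=16
after LDR r1, [r7]: r1=M[208]=25
after XOR r1, r1, #3: r1=25^3=26
after ADD r7, r7, #4: r7=208+4=212
after SUB r3, r3, #1: r3=7-1=6
CMP r3, #3  (cmp 6,3)
BGT again: taken
after ADD r1, r1, #10: r1=26+10=36
after LDR r1, [r7]: r1=M[212]=-8
after XOR r1, r1, #3: r1=(-8)^3=-5
after ADD r7, r7, #4: r7=212+4=216
after SUB r3, r3, #1: r3=6-1=5
CMP r3, #3  (cmp 5,3)
BGT again: taken
after ADD r1, r1, #10: r1=(-5)+10=5
after LDR r1, [r7]: r1=M[216]=20
after XOR r1, r1, #3: r1=20^3=23
after ADD r7, r7, #4: r7=216+4=220
after SUB r3, r3, #1: r3=5-1=4
CMP r3, #3  (cmp 4,3)
BGT again: taken
after ADD r1, r1, #10: r1=23+10=33
after LDR r1, [r7]: r1=M[220]=26
after XOR r1, r1, #3: r1=26^3=25
after ADD r7, r7, #4: r7=220+4=224
after SUB r3, r3, #1: r3=4-1=3
CMP r3, #3  (cmp 3,3)
BGT again: not taken
halt.

224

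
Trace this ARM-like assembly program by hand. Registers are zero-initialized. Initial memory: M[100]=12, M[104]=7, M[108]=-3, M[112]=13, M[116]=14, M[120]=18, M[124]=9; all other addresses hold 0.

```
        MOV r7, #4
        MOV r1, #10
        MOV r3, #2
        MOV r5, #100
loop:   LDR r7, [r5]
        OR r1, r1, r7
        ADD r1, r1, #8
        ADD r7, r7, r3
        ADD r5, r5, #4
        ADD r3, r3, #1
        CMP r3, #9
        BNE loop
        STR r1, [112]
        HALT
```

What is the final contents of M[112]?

MOV r7, #4 → r7=4
MOV r1, #10 → r1=10
MOV r3, #2 → r3=2
MOV r5, #100 → r5=100
LDR r7, [r5] → r7=M[100]=12
OR r1, r1, r7 → r1=10|12=14
ADD r1, r1, #8 → r1=14+8=22
ADD r7, r7, r3 → r7=12+2=14
ADD r5, r5, #4 → r5=100+4=104
ADD r3, r3, #1 → r3=2+1=3
CMP r3, #9  (cmp 3,9)
BNE loop: taken
LDR r7, [r5] → r7=M[104]=7
OR r1, r1, r7 → r1=22|7=23
ADD r1, r1, #8 → r1=23+8=31
ADD r7, r7, r3 → r7=7+3=10
ADD r5, r5, #4 → r5=104+4=108
ADD r3, r3, #1 → r3=3+1=4
CMP r3, #9  (cmp 4,9)
BNE loop: taken
LDR r7, [r5] → r7=M[108]=-3
OR r1, r1, r7 → r1=31|(-3)=-1
ADD r1, r1, #8 → r1=(-1)+8=7
ADD r7, r7, r3 → r7=(-3)+4=1
ADD r5, r5, #4 → r5=108+4=112
ADD r3, r3, #1 → r3=4+1=5
CMP r3, #9  (cmp 5,9)
BNE loop: taken
LDR r7, [r5] → r7=M[112]=13
OR r1, r1, r7 → r1=7|13=15
ADD r1, r1, #8 → r1=15+8=23
ADD r7, r7, r3 → r7=13+5=18
ADD r5, r5, #4 → r5=112+4=116
ADD r3, r3, #1 → r3=5+1=6
CMP r3, #9  (cmp 6,9)
BNE loop: taken
LDR r7, [r5] → r7=M[116]=14
OR r1, r1, r7 → r1=23|14=31
ADD r1, r1, #8 → r1=31+8=39
ADD r7, r7, r3 → r7=14+6=20
ADD r5, r5, #4 → r5=116+4=120
ADD r3, r3, #1 → r3=6+1=7
CMP r3, #9  (cmp 7,9)
BNE loop: taken
LDR r7, [r5] → r7=M[120]=18
OR r1, r1, r7 → r1=39|18=55
ADD r1, r1, #8 → r1=55+8=63
ADD r7, r7, r3 → r7=18+7=25
ADD r5, r5, #4 → r5=120+4=124
ADD r3, r3, #1 → r3=7+1=8
CMP r3, #9  (cmp 8,9)
BNE loop: taken
LDR r7, [r5] → r7=M[124]=9
OR r1, r1, r7 → r1=63|9=63
ADD r1, r1, #8 → r1=63+8=71
ADD r7, r7, r3 → r7=9+8=17
ADD r5, r5, #4 → r5=124+4=128
ADD r3, r3, #1 → r3=8+1=9
CMP r3, #9  (cmp 9,9)
BNE loop: not taken
STR r1, [112] → M[112]=71
halt.

71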